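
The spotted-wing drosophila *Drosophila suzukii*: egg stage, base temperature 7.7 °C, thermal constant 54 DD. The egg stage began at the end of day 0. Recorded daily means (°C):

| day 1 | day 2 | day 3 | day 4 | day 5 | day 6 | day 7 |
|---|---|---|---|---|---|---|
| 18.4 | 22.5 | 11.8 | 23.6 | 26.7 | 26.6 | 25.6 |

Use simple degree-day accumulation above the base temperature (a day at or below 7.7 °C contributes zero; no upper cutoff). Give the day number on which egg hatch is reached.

day 5

Daily DD above 7.7 °C: 10.7, 14.8, 4.1, 15.9, 19.0, 18.9, 17.9.
Cumulative: 10.7, 25.5, 29.6, 45.5, 64.5, 83.4, 101.3.
The total first reaches 54 DD on day 5.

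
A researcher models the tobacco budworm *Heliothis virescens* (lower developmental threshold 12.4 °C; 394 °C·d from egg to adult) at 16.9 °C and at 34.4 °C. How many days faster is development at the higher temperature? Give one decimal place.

69.6 days

At 16.9 °C: 394 / (16.9 − 12.4) = 394 / 4.5 = 87.556 d.
At 34.4 °C: 394 / (34.4 − 12.4) = 394 / 22.0 = 17.909 d.
Difference = |87.556 − 17.909| = 69.646 ≈ 69.6 days.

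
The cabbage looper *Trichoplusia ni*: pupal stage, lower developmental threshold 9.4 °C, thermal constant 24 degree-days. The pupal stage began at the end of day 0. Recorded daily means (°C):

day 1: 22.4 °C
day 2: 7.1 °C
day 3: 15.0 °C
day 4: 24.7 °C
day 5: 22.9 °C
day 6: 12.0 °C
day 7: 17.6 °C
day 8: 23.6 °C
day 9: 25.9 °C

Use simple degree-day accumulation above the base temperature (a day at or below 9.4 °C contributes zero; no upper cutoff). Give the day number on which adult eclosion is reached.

day 4

Daily DD above 9.4 °C: 13.0, 0.0, 5.6, 15.3, 13.5, 2.6, 8.2, 14.2, 16.5.
Cumulative: 13.0, 13.0, 18.6, 33.9, 47.4, 50.0, 58.2, 72.4, 88.9.
The total first reaches 24 DD on day 4.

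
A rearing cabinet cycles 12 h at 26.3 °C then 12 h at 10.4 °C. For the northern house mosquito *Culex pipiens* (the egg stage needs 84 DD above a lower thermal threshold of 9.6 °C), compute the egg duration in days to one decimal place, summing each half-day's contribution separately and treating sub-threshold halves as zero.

Day half: max(0, 26.3 − 9.6) × 0.5 = 16.7 × 0.5 = 8.35 DD.
Night half: max(0, 10.4 − 9.6) × 0.5 = 0.8 × 0.5 = 0.40 DD.
Per 24 h: 8.75 DD/day.
Duration = 84 / 8.75 = 9.600 ≈ 9.6 days.

9.6 days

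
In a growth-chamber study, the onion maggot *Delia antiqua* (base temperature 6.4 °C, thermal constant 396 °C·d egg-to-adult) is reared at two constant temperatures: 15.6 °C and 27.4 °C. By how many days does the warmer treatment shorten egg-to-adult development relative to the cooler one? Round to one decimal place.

At 15.6 °C: 396 / (15.6 − 6.4) = 396 / 9.2 = 43.043 d.
At 27.4 °C: 396 / (27.4 − 6.4) = 396 / 21.0 = 18.857 d.
Difference = |43.043 − 18.857| = 24.186 ≈ 24.2 days.

24.2 days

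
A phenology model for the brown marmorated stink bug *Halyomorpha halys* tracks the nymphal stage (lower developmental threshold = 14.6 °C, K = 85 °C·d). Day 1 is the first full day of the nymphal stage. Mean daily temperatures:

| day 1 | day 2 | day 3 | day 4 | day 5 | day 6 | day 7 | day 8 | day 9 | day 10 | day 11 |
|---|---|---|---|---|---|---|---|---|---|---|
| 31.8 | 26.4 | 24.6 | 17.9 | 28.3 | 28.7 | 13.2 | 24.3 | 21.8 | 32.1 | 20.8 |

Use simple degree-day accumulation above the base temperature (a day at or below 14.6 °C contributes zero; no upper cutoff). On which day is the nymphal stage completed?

day 9

Daily DD above 14.6 °C: 17.2, 11.8, 10.0, 3.3, 13.7, 14.1, 0.0, 9.7, 7.2, 17.5, 6.2.
Cumulative: 17.2, 29.0, 39.0, 42.3, 56.0, 70.1, 70.1, 79.8, 87.0, 104.5, 110.7.
The total first reaches 85 DD on day 9.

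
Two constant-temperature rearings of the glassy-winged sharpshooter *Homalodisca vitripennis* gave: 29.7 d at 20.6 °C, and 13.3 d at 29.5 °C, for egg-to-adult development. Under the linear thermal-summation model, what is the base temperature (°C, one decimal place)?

13.4 °C

Linear rate model ⇒ the product D·(T − T_b) is constant across temperatures.
29.7·(20.6 − T_b) = 13.3·(29.5 − T_b)
T_b = (29.7·20.6 − 13.3·29.5) / (29.7 − 13.3) = 219.47 / 16.4 = 13.382 °C ≈ 13.4 °C.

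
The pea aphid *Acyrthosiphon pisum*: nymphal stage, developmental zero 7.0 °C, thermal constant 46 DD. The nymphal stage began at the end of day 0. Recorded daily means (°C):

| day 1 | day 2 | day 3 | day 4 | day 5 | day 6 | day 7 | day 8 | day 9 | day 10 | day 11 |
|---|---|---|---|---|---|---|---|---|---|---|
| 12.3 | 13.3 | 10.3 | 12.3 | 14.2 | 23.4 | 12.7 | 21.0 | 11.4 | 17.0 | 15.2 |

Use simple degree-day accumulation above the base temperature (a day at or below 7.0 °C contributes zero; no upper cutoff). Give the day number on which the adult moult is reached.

day 7

Daily DD above 7.0 °C: 5.3, 6.3, 3.3, 5.3, 7.2, 16.4, 5.7, 14.0, 4.4, 10.0, 8.2.
Cumulative: 5.3, 11.6, 14.9, 20.2, 27.4, 43.8, 49.5, 63.5, 67.9, 77.9, 86.1.
The total first reaches 46 DD on day 7.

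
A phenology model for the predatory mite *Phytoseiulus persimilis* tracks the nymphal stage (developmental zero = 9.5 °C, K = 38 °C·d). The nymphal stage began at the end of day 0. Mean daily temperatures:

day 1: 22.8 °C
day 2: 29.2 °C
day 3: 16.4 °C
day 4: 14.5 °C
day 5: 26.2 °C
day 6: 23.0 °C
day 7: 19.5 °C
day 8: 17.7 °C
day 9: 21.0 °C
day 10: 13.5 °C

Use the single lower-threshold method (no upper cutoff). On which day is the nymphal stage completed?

day 3

Daily DD above 9.5 °C: 13.3, 19.7, 6.9, 5.0, 16.7, 13.5, 10.0, 8.2, 11.5, 4.0.
Cumulative: 13.3, 33.0, 39.9, 44.9, 61.6, 75.1, 85.1, 93.3, 104.8, 108.8.
The total first reaches 38 DD on day 3.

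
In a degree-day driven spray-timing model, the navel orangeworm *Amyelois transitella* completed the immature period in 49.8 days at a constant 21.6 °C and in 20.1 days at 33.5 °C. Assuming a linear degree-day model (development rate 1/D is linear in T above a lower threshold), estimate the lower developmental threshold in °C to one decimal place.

Linear rate model ⇒ the product D·(T − T_b) is constant across temperatures.
49.8·(21.6 − T_b) = 20.1·(33.5 − T_b)
T_b = (49.8·21.6 − 20.1·33.5) / (49.8 − 20.1) = 402.33 / 29.7 = 13.546 °C ≈ 13.5 °C.

13.5 °C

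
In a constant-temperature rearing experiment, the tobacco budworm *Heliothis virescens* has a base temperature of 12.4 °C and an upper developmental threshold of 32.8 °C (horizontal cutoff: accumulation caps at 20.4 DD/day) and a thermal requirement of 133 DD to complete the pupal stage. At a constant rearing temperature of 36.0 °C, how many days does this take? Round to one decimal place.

Temperature 36.0 °C exceeds the upper threshold, so daily accumulation caps at 32.8 − 12.4 = 20.4 DD/day.
Duration = 133 / 20.4 = 6.520 ≈ 6.5 days.

6.5 days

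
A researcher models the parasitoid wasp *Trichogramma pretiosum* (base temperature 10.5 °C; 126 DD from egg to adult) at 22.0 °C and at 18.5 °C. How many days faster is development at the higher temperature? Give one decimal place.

At 22.0 °C: 126 / (22.0 − 10.5) = 126 / 11.5 = 10.957 d.
At 18.5 °C: 126 / (18.5 − 10.5) = 126 / 8.0 = 15.750 d.
Difference = |10.957 − 15.750| = 4.793 ≈ 4.8 days.

4.8 days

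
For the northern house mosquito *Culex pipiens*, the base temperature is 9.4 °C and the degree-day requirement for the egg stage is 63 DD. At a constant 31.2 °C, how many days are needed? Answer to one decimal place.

Daily accumulation = 31.2 − 9.4 = 21.8 DD/day.
Duration = 63 / 21.8 = 2.890 ≈ 2.9 days.

2.9 days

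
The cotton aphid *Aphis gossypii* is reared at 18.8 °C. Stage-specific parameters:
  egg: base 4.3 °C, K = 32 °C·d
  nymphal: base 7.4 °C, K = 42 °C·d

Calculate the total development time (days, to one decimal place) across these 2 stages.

egg: 32 / (18.8 − 4.3) = 32 / 14.5 = 2.207 d.
nymphal: 42 / (18.8 − 7.4) = 42 / 11.4 = 3.684 d.
Sum = 5.891 ≈ 5.9 days.

5.9 days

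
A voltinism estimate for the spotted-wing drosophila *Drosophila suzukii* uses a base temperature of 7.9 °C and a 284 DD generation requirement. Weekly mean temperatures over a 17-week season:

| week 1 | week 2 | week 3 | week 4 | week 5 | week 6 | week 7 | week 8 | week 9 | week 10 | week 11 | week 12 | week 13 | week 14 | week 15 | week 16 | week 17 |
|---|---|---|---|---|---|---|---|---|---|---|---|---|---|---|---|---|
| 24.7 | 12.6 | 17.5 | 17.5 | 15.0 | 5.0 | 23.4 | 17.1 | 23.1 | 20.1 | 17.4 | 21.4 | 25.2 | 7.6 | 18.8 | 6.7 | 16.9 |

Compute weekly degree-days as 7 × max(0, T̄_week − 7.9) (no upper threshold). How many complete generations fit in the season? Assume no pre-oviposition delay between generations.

3 generations

Weekly DD (7 × max(0, T̄ − 7.9)): 117.6, 32.9, 67.2, 67.2, 49.7, 0.0, 108.5, 64.4, 106.4, 85.4, 66.5, 94.5, 121.1, 0.0, 76.3, 0.0, 63.0.
Season total = 1120.7 DD.
Complete generations = ⌊1120.7 / 284⌋ = 3.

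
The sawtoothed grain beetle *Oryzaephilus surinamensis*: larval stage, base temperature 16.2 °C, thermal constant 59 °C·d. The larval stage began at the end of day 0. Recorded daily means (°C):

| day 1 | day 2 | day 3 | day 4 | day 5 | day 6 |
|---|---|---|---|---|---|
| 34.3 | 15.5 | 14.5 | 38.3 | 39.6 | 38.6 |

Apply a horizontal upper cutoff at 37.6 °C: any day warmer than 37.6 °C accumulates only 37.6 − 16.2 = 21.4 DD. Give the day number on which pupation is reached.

Daily DD above 16.2 °C (capped at 21.4): 18.1, 0.0, 0.0, 21.4, 21.4, 21.4.
Cumulative: 18.1, 18.1, 18.1, 39.5, 60.9, 82.3.
The total first reaches 59 DD on day 5.

day 5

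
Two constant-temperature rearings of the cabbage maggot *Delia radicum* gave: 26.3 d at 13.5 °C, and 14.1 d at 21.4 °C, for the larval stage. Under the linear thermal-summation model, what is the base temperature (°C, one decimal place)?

4.4 °C

Equal thermal constants: D₁(T₁ − T_b) = D₂(T₂ − T_b).
26.3·(13.5 − T_b) = 14.1·(21.4 − T_b)
T_b = (26.3·13.5 − 14.1·21.4) / (26.3 − 14.1) = 53.31 / 12.2 = 4.370 °C ≈ 4.4 °C.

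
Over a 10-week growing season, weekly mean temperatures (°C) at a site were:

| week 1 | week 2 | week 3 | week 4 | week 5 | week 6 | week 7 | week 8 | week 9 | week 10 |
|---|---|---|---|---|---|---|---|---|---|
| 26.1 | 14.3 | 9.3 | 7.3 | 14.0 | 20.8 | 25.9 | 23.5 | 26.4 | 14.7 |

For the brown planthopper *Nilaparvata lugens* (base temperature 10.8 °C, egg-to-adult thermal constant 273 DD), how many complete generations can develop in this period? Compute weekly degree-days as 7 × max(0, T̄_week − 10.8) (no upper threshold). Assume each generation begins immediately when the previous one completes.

Weekly DD (7 × max(0, T̄ − 10.8)): 107.1, 24.5, 0.0, 0.0, 22.4, 70.0, 105.7, 88.9, 109.2, 27.3.
Season total = 555.1 DD.
Complete generations = ⌊555.1 / 273⌋ = 2.

2 generations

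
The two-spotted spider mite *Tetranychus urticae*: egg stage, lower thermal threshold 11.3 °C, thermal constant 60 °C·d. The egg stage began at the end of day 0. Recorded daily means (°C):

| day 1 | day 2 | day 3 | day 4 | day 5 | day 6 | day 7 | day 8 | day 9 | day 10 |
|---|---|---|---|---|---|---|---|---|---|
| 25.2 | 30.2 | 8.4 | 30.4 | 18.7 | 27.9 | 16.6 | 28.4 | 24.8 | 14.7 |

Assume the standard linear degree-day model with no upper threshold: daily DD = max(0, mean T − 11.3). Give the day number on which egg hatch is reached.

day 6

Daily DD above 11.3 °C: 13.9, 18.9, 0.0, 19.1, 7.4, 16.6, 5.3, 17.1, 13.5, 3.4.
Cumulative: 13.9, 32.8, 32.8, 51.9, 59.3, 75.9, 81.2, 98.3, 111.8, 115.2.
The total first reaches 60 DD on day 6.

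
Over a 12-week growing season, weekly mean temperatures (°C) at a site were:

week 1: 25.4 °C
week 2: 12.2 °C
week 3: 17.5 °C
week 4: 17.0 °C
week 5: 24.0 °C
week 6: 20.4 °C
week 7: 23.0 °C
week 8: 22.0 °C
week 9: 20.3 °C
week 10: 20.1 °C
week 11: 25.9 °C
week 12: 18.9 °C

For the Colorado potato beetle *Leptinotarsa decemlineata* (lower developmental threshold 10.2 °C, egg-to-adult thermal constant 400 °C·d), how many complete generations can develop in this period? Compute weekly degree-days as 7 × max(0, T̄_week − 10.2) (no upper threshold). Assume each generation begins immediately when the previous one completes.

2 generations

Weekly DD (7 × max(0, T̄ − 10.2)): 106.4, 14.0, 51.1, 47.6, 96.6, 71.4, 89.6, 82.6, 70.7, 69.3, 109.9, 60.9.
Season total = 870.1 DD.
Complete generations = ⌊870.1 / 400⌋ = 2.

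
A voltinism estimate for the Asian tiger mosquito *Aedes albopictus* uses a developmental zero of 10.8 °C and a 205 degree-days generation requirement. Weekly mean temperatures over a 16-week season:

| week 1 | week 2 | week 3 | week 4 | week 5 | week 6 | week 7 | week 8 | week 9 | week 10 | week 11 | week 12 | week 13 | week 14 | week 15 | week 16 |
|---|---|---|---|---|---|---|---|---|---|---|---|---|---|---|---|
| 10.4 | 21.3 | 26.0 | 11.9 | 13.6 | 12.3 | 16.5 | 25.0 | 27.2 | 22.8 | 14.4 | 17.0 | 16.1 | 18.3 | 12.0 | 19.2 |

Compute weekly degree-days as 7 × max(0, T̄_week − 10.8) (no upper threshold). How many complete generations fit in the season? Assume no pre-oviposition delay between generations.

Weekly DD (7 × max(0, T̄ − 10.8)): 0.0, 73.5, 106.4, 7.7, 19.6, 10.5, 39.9, 99.4, 114.8, 84.0, 25.2, 43.4, 37.1, 52.5, 8.4, 58.8.
Season total = 781.2 DD.
Complete generations = ⌊781.2 / 205⌋ = 3.

3 generations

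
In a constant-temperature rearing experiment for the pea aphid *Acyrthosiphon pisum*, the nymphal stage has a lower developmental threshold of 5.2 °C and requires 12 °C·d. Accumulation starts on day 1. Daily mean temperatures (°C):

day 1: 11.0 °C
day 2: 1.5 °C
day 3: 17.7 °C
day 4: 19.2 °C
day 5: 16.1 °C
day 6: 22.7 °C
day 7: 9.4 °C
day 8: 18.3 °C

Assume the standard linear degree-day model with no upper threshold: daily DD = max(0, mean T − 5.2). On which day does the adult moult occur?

Daily DD above 5.2 °C: 5.8, 0.0, 12.5, 14.0, 10.9, 17.5, 4.2, 13.1.
Cumulative: 5.8, 5.8, 18.3, 32.3, 43.2, 60.7, 64.9, 78.0.
The total first reaches 12 DD on day 3.

day 3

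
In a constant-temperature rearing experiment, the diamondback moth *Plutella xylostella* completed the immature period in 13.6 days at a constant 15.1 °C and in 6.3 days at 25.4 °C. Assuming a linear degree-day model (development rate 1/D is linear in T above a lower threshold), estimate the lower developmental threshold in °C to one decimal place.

6.2 °C

Equal thermal constants: D₁(T₁ − T_b) = D₂(T₂ − T_b).
13.6·(15.1 − T_b) = 6.3·(25.4 − T_b)
T_b = (13.6·15.1 − 6.3·25.4) / (13.6 − 6.3) = 45.34 / 7.3 = 6.211 °C ≈ 6.2 °C.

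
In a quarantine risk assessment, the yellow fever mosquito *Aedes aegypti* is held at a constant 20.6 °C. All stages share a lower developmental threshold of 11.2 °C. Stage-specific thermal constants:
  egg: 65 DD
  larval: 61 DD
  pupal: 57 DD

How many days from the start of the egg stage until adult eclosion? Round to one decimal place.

Daily accumulation at 20.6 °C = 20.6 − 11.2 = 9.4 DD/day.
Total K = 65 + 61 + 57 = 183 DD.
Total duration = 183 / 9.4 = 19.468 ≈ 19.5 days.

19.5 days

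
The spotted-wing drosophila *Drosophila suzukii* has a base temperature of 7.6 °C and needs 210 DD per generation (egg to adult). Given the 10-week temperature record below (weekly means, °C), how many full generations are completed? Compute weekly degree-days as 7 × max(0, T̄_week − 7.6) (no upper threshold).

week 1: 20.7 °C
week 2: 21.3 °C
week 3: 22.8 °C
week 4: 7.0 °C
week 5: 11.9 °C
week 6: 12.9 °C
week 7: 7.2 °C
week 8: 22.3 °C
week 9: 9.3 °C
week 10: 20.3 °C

Weekly DD (7 × max(0, T̄ − 7.6)): 91.7, 95.9, 106.4, 0.0, 30.1, 37.1, 0.0, 102.9, 11.9, 88.9.
Season total = 564.9 DD.
Complete generations = ⌊564.9 / 210⌋ = 2.

2 generations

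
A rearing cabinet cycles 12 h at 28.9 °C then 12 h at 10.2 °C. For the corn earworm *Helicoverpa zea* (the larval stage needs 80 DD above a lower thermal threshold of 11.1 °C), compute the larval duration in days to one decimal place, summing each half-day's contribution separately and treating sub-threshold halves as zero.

9.0 days

Day half: max(0, 28.9 − 11.1) × 0.5 = 17.8 × 0.5 = 8.90 DD.
Night half: max(0, 10.2 − 11.1) × 0.5 = 0.0 × 0.5 = 0.00 DD.
Per 24 h: 8.90 DD/day.
Duration = 80 / 8.90 = 8.989 ≈ 9.0 days.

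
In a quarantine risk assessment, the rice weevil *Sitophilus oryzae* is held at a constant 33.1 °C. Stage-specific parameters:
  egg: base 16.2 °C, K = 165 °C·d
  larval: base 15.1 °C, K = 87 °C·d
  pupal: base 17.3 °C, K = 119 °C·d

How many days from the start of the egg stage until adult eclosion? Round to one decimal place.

egg: 165 / (33.1 − 16.2) = 165 / 16.9 = 9.763 d.
larval: 87 / (33.1 − 15.1) = 87 / 18.0 = 4.833 d.
pupal: 119 / (33.1 − 17.3) = 119 / 15.8 = 7.532 d.
Sum = 22.128 ≈ 22.1 days.

22.1 days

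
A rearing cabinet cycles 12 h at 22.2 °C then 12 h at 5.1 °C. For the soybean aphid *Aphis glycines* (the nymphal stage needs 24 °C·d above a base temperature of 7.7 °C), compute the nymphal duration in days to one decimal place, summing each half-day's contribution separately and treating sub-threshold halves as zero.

3.3 days

Day half: max(0, 22.2 − 7.7) × 0.5 = 14.5 × 0.5 = 7.25 DD.
Night half: max(0, 5.1 − 7.7) × 0.5 = 0.0 × 0.5 = 0.00 DD.
Per 24 h: 7.25 DD/day.
Duration = 24 / 7.25 = 3.310 ≈ 3.3 days.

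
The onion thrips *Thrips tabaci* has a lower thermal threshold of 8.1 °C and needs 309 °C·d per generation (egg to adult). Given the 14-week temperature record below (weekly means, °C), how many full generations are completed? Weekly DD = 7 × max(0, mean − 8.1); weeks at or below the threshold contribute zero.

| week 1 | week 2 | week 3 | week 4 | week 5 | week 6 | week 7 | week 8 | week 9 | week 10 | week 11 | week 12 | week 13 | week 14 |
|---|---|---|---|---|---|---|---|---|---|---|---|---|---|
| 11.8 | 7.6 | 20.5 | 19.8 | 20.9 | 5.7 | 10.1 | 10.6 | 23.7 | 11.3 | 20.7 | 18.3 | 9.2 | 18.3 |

Weekly DD (7 × max(0, T̄ − 8.1)): 25.9, 0.0, 86.8, 81.9, 89.6, 0.0, 14.0, 17.5, 109.2, 22.4, 88.2, 71.4, 7.7, 71.4.
Season total = 686.0 DD.
Complete generations = ⌊686.0 / 309⌋ = 2.

2 generations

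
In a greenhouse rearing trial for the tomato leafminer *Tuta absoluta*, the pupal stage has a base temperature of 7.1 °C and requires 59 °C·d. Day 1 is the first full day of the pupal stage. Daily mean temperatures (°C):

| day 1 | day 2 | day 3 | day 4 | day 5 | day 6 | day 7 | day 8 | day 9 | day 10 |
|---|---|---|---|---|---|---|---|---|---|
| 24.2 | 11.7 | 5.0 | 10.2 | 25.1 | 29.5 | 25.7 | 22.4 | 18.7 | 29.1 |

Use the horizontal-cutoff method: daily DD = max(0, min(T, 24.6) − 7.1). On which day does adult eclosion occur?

day 6

Daily DD above 7.1 °C (capped at 17.5): 17.1, 4.6, 0.0, 3.1, 17.5, 17.5, 17.5, 15.3, 11.6, 17.5.
Cumulative: 17.1, 21.7, 21.7, 24.8, 42.3, 59.8, 77.3, 92.6, 104.2, 121.7.
The total first reaches 59 DD on day 6.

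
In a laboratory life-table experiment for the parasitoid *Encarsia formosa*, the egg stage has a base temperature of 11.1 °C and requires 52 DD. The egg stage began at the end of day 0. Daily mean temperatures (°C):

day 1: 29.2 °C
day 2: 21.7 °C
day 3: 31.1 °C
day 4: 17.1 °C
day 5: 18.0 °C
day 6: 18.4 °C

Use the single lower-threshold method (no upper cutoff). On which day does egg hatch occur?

Daily DD above 11.1 °C: 18.1, 10.6, 20.0, 6.0, 6.9, 7.3.
Cumulative: 18.1, 28.7, 48.7, 54.7, 61.6, 68.9.
The total first reaches 52 DD on day 4.

day 4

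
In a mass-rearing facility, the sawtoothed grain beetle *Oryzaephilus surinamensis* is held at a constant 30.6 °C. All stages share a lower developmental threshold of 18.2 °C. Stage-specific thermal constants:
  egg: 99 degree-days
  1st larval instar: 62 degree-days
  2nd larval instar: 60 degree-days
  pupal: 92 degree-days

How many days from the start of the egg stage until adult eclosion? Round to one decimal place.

Daily accumulation at 30.6 °C = 30.6 − 18.2 = 12.4 DD/day.
Total K = 99 + 62 + 60 + 92 = 313 DD.
Total duration = 313 / 12.4 = 25.242 ≈ 25.2 days.

25.2 days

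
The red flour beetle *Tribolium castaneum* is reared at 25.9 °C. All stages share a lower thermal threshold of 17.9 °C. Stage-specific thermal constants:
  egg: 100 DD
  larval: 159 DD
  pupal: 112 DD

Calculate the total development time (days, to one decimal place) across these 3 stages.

Daily accumulation at 25.9 °C = 25.9 − 17.9 = 8.0 DD/day.
Total K = 100 + 159 + 112 = 371 DD.
Total duration = 371 / 8.0 = 46.375 ≈ 46.4 days.

46.4 days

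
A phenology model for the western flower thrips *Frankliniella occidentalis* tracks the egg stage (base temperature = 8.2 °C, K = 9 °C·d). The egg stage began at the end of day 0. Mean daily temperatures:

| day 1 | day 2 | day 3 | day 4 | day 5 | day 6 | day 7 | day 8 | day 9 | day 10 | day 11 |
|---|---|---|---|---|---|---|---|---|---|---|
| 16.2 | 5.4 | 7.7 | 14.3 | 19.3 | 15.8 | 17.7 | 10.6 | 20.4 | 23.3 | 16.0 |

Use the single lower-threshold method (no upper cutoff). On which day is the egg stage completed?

Daily DD above 8.2 °C: 8.0, 0.0, 0.0, 6.1, 11.1, 7.6, 9.5, 2.4, 12.2, 15.1, 7.8.
Cumulative: 8.0, 8.0, 8.0, 14.1, 25.2, 32.8, 42.3, 44.7, 56.9, 72.0, 79.8.
The total first reaches 9 DD on day 4.

day 4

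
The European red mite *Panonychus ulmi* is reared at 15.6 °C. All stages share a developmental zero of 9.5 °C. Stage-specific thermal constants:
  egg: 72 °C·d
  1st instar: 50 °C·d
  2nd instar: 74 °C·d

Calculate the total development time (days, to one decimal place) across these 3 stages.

32.1 days

Daily accumulation at 15.6 °C = 15.6 − 9.5 = 6.1 DD/day.
Total K = 72 + 50 + 74 = 196 DD.
Total duration = 196 / 6.1 = 32.131 ≈ 32.1 days.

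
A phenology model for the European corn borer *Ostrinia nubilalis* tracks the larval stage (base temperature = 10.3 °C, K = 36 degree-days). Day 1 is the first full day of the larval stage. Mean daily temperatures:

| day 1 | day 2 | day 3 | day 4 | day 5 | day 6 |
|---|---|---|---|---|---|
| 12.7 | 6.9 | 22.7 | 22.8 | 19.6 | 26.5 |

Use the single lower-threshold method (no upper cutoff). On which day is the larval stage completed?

day 5

Daily DD above 10.3 °C: 2.4, 0.0, 12.4, 12.5, 9.3, 16.2.
Cumulative: 2.4, 2.4, 14.8, 27.3, 36.6, 52.8.
The total first reaches 36 DD on day 5.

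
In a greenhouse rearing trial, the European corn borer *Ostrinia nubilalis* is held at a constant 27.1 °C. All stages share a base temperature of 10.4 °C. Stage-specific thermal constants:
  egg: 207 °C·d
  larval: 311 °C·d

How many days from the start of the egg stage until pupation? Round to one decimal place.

Daily accumulation at 27.1 °C = 27.1 − 10.4 = 16.7 DD/day.
Total K = 207 + 311 = 518 DD.
Total duration = 518 / 16.7 = 31.018 ≈ 31.0 days.

31.0 days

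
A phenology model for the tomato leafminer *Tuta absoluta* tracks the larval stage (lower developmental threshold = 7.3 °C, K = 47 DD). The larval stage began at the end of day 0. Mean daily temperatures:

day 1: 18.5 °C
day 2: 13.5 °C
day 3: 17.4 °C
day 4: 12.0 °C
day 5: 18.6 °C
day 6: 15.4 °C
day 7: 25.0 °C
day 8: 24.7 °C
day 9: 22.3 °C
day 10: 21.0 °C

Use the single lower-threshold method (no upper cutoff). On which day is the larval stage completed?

Daily DD above 7.3 °C: 11.2, 6.2, 10.1, 4.7, 11.3, 8.1, 17.7, 17.4, 15.0, 13.7.
Cumulative: 11.2, 17.4, 27.5, 32.2, 43.5, 51.6, 69.3, 86.7, 101.7, 115.4.
The total first reaches 47 DD on day 6.

day 6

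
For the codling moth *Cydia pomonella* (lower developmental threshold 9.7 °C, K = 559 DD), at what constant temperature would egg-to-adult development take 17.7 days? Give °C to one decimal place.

Required daily accumulation = 559 / 17.7 = 31.582 DD/day.
T = T_base + 31.582 = 9.7 + 31.582 = 41.282 ≈ 41.3 °C.

41.3 °C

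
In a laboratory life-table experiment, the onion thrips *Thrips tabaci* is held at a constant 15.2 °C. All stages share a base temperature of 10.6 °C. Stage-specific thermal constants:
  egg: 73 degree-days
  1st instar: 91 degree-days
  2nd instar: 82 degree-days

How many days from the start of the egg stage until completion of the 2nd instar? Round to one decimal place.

Daily accumulation at 15.2 °C = 15.2 − 10.6 = 4.6 DD/day.
Total K = 73 + 91 + 82 = 246 DD.
Total duration = 246 / 4.6 = 53.478 ≈ 53.5 days.

53.5 days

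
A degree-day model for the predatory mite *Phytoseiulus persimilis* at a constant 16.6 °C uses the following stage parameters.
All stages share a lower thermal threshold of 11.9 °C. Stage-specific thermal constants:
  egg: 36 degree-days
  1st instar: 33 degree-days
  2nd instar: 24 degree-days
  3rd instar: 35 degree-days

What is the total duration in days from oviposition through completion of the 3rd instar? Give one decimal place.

27.2 days

Daily accumulation at 16.6 °C = 16.6 − 11.9 = 4.7 DD/day.
Total K = 36 + 33 + 24 + 35 = 128 DD.
Total duration = 128 / 4.7 = 27.234 ≈ 27.2 days.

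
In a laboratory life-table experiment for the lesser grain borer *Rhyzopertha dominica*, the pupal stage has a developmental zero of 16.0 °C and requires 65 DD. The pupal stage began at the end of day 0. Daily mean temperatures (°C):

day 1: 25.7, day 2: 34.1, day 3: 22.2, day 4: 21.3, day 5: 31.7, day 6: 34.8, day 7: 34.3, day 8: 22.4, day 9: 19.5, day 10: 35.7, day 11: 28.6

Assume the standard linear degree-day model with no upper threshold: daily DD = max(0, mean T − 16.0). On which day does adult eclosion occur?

Daily DD above 16.0 °C: 9.7, 18.1, 6.2, 5.3, 15.7, 18.8, 18.3, 6.4, 3.5, 19.7, 12.6.
Cumulative: 9.7, 27.8, 34.0, 39.3, 55.0, 73.8, 92.1, 98.5, 102.0, 121.7, 134.3.
The total first reaches 65 DD on day 6.

day 6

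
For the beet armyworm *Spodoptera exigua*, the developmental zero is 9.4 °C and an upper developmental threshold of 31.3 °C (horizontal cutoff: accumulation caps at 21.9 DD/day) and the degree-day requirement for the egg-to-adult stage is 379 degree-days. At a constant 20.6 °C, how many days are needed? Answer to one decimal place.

33.8 days

Daily accumulation = 20.6 − 9.4 = 11.2 DD/day.
Duration = 379 / 11.2 = 33.839 ≈ 33.8 days.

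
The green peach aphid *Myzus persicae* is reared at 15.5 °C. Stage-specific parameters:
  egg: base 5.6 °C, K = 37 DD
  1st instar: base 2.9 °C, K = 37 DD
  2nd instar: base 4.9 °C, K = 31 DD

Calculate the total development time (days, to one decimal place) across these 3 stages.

9.6 days

egg: 37 / (15.5 − 5.6) = 37 / 9.9 = 3.737 d.
1st instar: 37 / (15.5 − 2.9) = 37 / 12.6 = 2.937 d.
2nd instar: 31 / (15.5 − 4.9) = 31 / 10.6 = 2.925 d.
Sum = 9.598 ≈ 9.6 days.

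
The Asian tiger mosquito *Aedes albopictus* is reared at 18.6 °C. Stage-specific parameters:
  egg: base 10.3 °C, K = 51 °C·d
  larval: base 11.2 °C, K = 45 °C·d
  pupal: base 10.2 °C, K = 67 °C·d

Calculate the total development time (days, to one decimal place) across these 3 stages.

egg: 51 / (18.6 − 10.3) = 51 / 8.3 = 6.145 d.
larval: 45 / (18.6 − 11.2) = 45 / 7.4 = 6.081 d.
pupal: 67 / (18.6 − 10.2) = 67 / 8.4 = 7.976 d.
Sum = 20.202 ≈ 20.2 days.

20.2 days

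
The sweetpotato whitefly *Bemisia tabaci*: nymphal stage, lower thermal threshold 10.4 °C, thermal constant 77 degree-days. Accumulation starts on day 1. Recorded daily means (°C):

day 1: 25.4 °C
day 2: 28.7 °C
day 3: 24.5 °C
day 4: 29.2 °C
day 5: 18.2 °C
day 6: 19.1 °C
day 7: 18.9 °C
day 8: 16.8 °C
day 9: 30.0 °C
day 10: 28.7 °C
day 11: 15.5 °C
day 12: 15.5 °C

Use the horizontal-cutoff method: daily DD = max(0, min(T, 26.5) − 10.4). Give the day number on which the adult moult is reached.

Daily DD above 10.4 °C (capped at 16.1): 15.0, 16.1, 14.1, 16.1, 7.8, 8.7, 8.5, 6.4, 16.1, 16.1, 5.1, 5.1.
Cumulative: 15.0, 31.1, 45.2, 61.3, 69.1, 77.8, 86.3, 92.7, 108.8, 124.9, 130.0, 135.1.
The total first reaches 77 DD on day 6.

day 6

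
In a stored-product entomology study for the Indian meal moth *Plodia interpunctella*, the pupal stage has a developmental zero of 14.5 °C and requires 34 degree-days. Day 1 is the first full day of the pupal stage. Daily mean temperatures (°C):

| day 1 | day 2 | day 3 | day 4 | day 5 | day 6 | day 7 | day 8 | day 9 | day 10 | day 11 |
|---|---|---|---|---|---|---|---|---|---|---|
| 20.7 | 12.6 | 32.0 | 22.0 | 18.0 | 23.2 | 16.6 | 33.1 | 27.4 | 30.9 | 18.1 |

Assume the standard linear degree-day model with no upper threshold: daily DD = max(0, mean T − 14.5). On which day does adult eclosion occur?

day 5

Daily DD above 14.5 °C: 6.2, 0.0, 17.5, 7.5, 3.5, 8.7, 2.1, 18.6, 12.9, 16.4, 3.6.
Cumulative: 6.2, 6.2, 23.7, 31.2, 34.7, 43.4, 45.5, 64.1, 77.0, 93.4, 97.0.
The total first reaches 34 DD on day 5.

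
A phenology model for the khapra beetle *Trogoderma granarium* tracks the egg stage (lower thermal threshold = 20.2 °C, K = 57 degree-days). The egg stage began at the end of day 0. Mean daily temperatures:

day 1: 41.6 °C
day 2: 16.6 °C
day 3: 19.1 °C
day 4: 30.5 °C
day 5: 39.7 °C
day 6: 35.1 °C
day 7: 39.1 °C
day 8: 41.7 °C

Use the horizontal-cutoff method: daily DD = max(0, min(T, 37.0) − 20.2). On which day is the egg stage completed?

Daily DD above 20.2 °C (capped at 16.8): 16.8, 0.0, 0.0, 10.3, 16.8, 14.9, 16.8, 16.8.
Cumulative: 16.8, 16.8, 16.8, 27.1, 43.9, 58.8, 75.6, 92.4.
The total first reaches 57 DD on day 6.

day 6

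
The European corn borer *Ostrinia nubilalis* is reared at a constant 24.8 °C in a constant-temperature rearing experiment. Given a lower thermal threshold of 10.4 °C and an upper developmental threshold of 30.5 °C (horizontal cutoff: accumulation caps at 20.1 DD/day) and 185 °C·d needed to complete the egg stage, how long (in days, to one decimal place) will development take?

12.8 days

Daily accumulation = 24.8 − 10.4 = 14.4 DD/day.
Duration = 185 / 14.4 = 12.847 ≈ 12.8 days.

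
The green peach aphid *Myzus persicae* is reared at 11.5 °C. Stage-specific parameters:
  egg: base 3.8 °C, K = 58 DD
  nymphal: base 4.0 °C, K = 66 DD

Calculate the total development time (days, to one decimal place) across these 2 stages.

egg: 58 / (11.5 − 3.8) = 58 / 7.7 = 7.532 d.
nymphal: 66 / (11.5 − 4.0) = 66 / 7.5 = 8.800 d.
Sum = 16.332 ≈ 16.3 days.

16.3 days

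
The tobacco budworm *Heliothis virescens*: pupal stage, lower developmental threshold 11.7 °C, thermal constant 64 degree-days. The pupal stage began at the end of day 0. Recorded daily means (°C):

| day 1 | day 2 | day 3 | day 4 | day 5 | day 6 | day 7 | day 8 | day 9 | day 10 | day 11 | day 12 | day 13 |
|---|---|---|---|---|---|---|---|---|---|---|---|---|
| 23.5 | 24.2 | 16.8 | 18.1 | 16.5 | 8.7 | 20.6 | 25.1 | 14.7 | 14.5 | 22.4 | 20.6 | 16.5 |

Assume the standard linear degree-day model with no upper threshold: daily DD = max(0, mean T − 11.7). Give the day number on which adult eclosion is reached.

Daily DD above 11.7 °C: 11.8, 12.5, 5.1, 6.4, 4.8, 0.0, 8.9, 13.4, 3.0, 2.8, 10.7, 8.9, 4.8.
Cumulative: 11.8, 24.3, 29.4, 35.8, 40.6, 40.6, 49.5, 62.9, 65.9, 68.7, 79.4, 88.3, 93.1.
The total first reaches 64 DD on day 9.

day 9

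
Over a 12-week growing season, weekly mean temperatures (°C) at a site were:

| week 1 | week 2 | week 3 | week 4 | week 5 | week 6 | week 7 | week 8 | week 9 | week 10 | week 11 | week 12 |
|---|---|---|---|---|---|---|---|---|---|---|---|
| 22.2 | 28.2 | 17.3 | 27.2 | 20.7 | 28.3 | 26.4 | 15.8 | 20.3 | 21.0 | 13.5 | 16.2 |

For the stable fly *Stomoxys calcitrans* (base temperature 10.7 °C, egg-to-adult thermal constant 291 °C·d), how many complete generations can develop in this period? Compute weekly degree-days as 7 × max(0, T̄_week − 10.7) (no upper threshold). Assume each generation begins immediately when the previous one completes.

3 generations

Weekly DD (7 × max(0, T̄ − 10.7)): 80.5, 122.5, 46.2, 115.5, 70.0, 123.2, 109.9, 35.7, 67.2, 72.1, 19.6, 38.5.
Season total = 900.9 DD.
Complete generations = ⌊900.9 / 291⌋ = 3.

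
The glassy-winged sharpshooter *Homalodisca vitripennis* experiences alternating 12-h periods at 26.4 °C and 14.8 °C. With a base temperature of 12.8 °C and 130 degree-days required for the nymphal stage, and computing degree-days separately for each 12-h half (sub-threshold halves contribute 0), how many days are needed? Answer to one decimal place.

16.7 days

Day half: max(0, 26.4 − 12.8) × 0.5 = 13.6 × 0.5 = 6.80 DD.
Night half: max(0, 14.8 − 12.8) × 0.5 = 2.0 × 0.5 = 1.00 DD.
Per 24 h: 7.80 DD/day.
Duration = 130 / 7.80 = 16.667 ≈ 16.7 days.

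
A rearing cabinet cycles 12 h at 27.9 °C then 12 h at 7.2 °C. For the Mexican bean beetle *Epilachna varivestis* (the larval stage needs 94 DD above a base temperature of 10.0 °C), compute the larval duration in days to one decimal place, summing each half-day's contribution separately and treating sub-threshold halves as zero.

Day half: max(0, 27.9 − 10.0) × 0.5 = 17.9 × 0.5 = 8.95 DD.
Night half: max(0, 7.2 − 10.0) × 0.5 = 0.0 × 0.5 = 0.00 DD.
Per 24 h: 8.95 DD/day.
Duration = 94 / 8.95 = 10.503 ≈ 10.5 days.

10.5 days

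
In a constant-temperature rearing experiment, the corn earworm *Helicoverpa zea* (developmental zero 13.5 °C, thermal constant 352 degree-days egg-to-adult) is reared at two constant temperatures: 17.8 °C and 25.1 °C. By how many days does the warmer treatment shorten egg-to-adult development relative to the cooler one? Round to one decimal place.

51.5 days

At 17.8 °C: 352 / (17.8 − 13.5) = 352 / 4.3 = 81.860 d.
At 25.1 °C: 352 / (25.1 − 13.5) = 352 / 11.6 = 30.345 d.
Difference = |81.860 − 30.345| = 51.516 ≈ 51.5 days.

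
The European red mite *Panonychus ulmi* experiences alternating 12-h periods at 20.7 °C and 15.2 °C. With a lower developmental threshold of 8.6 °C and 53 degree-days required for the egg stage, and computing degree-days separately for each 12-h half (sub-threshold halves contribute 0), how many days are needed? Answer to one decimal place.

Day half: max(0, 20.7 − 8.6) × 0.5 = 12.1 × 0.5 = 6.05 DD.
Night half: max(0, 15.2 − 8.6) × 0.5 = 6.6 × 0.5 = 3.30 DD.
Per 24 h: 9.35 DD/day.
Duration = 53 / 9.35 = 5.668 ≈ 5.7 days.

5.7 days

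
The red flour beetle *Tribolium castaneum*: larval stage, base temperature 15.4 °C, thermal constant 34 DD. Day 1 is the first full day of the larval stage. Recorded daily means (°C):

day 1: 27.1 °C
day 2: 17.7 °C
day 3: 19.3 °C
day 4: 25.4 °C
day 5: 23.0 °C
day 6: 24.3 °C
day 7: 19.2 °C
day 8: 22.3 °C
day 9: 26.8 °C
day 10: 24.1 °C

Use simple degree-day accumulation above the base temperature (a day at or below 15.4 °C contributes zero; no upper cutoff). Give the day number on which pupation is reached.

Daily DD above 15.4 °C: 11.7, 2.3, 3.9, 10.0, 7.6, 8.9, 3.8, 6.9, 11.4, 8.7.
Cumulative: 11.7, 14.0, 17.9, 27.9, 35.5, 44.4, 48.2, 55.1, 66.5, 75.2.
The total first reaches 34 DD on day 5.

day 5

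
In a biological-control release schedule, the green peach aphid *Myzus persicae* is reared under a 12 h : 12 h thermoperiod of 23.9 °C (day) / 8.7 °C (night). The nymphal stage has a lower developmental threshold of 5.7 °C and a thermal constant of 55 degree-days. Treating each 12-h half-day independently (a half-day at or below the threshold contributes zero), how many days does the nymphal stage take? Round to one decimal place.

5.2 days

Day half: max(0, 23.9 − 5.7) × 0.5 = 18.2 × 0.5 = 9.10 DD.
Night half: max(0, 8.7 − 5.7) × 0.5 = 3.0 × 0.5 = 1.50 DD.
Per 24 h: 10.60 DD/day.
Duration = 55 / 10.60 = 5.189 ≈ 5.2 days.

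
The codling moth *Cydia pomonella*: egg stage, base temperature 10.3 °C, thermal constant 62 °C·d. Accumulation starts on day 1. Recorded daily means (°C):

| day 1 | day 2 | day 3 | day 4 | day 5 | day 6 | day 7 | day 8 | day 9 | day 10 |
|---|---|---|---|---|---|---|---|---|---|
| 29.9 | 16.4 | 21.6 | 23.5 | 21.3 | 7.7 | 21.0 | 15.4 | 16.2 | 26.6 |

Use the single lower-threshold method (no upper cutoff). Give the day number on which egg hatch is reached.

day 7

Daily DD above 10.3 °C: 19.6, 6.1, 11.3, 13.2, 11.0, 0.0, 10.7, 5.1, 5.9, 16.3.
Cumulative: 19.6, 25.7, 37.0, 50.2, 61.2, 61.2, 71.9, 77.0, 82.9, 99.2.
The total first reaches 62 DD on day 7.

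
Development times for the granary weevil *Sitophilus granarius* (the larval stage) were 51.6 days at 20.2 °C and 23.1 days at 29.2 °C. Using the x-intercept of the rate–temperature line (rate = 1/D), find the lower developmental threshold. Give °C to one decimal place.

12.9 °C

Linear rate model ⇒ the product D·(T − T_b) is constant across temperatures.
51.6·(20.2 − T_b) = 23.1·(29.2 − T_b)
T_b = (51.6·20.2 − 23.1·29.2) / (51.6 − 23.1) = 367.80 / 28.5 = 12.905 °C ≈ 12.9 °C.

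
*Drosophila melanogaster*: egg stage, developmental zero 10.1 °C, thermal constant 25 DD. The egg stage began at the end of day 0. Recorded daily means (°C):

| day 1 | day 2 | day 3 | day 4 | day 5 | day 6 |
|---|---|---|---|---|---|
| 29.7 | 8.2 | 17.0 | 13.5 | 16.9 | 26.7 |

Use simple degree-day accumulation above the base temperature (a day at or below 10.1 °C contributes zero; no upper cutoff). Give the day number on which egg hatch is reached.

day 3

Daily DD above 10.1 °C: 19.6, 0.0, 6.9, 3.4, 6.8, 16.6.
Cumulative: 19.6, 19.6, 26.5, 29.9, 36.7, 53.3.
The total first reaches 25 DD on day 3.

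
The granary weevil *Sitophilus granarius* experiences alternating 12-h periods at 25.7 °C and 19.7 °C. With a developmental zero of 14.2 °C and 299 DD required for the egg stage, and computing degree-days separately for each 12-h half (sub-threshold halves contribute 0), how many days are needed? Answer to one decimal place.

Day half: max(0, 25.7 − 14.2) × 0.5 = 11.5 × 0.5 = 5.75 DD.
Night half: max(0, 19.7 − 14.2) × 0.5 = 5.5 × 0.5 = 2.75 DD.
Per 24 h: 8.50 DD/day.
Duration = 299 / 8.50 = 35.176 ≈ 35.2 days.

35.2 days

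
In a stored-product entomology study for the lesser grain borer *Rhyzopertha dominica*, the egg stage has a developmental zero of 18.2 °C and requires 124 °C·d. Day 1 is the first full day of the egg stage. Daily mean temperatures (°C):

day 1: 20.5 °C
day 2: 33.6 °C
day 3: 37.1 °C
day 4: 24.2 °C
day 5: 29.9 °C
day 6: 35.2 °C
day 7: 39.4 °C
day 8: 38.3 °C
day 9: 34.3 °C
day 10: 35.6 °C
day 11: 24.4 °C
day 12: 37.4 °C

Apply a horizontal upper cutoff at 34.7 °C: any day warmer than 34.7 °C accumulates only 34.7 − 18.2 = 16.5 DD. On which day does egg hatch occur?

day 10

Daily DD above 18.2 °C (capped at 16.5): 2.3, 15.4, 16.5, 6.0, 11.7, 16.5, 16.5, 16.5, 16.1, 16.5, 6.2, 16.5.
Cumulative: 2.3, 17.7, 34.2, 40.2, 51.9, 68.4, 84.9, 101.4, 117.5, 134.0, 140.2, 156.7.
The total first reaches 124 DD on day 10.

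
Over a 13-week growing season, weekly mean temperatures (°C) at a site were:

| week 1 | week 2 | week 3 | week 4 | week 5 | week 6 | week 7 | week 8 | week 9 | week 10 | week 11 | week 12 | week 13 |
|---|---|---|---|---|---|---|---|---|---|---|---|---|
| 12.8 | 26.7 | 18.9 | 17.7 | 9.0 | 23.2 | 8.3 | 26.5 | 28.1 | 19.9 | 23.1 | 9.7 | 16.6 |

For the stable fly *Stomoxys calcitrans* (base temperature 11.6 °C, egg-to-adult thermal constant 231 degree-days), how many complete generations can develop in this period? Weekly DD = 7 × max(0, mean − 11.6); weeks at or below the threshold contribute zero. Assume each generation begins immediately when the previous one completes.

2 generations

Weekly DD (7 × max(0, T̄ − 11.6)): 8.4, 105.7, 51.1, 42.7, 0.0, 81.2, 0.0, 104.3, 115.5, 58.1, 80.5, 0.0, 35.0.
Season total = 682.5 DD.
Complete generations = ⌊682.5 / 231⌋ = 2.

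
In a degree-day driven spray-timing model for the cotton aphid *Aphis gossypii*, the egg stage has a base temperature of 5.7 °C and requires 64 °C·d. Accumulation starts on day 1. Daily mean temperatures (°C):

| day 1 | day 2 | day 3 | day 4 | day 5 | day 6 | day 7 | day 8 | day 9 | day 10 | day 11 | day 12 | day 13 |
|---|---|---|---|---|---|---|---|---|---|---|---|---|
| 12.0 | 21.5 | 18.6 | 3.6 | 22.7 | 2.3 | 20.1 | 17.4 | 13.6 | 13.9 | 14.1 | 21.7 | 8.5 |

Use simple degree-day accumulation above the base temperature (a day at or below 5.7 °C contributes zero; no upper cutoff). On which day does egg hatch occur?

day 7

Daily DD above 5.7 °C: 6.3, 15.8, 12.9, 0.0, 17.0, 0.0, 14.4, 11.7, 7.9, 8.2, 8.4, 16.0, 2.8.
Cumulative: 6.3, 22.1, 35.0, 35.0, 52.0, 52.0, 66.4, 78.1, 86.0, 94.2, 102.6, 118.6, 121.4.
The total first reaches 64 DD on day 7.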